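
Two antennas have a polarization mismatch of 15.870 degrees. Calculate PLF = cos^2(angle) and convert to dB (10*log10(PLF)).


PLF_linear = cos^2(15.870 deg) = 0.9252220
PLF_dB = 10 * log10(0.9252220) = -0.3375 dB

-0.3375 dB


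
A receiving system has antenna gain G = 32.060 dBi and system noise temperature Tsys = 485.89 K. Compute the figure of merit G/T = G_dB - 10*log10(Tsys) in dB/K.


G/T = 32.060 - 10*log10(485.89) = 32.060 - 26.86538 = 5.195 dB/K

5.195 dB/K


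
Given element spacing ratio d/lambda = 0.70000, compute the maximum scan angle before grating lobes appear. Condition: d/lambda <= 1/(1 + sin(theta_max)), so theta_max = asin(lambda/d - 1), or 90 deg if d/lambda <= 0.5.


lambda/d - 1 = 1/0.70000 - 1 = 0.4285714
theta_max = asin(0.4285714) = 25.38 deg

25.38 deg


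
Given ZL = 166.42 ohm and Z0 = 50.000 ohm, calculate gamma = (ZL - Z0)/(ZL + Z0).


gamma = (166.42 - 50.000) / (166.42 + 50.000) = 0.5379

0.5379


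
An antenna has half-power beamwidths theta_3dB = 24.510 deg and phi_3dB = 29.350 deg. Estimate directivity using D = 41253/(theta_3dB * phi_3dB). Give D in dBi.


D_linear = 41253 / (24.510 * 29.350) = 57.34613
D_dBi = 10 * log10(57.34613) = 17.59 dBi

17.59 dBi


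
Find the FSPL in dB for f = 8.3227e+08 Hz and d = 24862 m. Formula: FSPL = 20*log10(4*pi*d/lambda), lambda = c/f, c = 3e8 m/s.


lambda = c / f = 3.0000e+08 / 8.3227e+08 = 0.3604599 m
FSPL = 20 * log10(4*pi*24862/0.3604599) = 118.8 dB

118.8 dB


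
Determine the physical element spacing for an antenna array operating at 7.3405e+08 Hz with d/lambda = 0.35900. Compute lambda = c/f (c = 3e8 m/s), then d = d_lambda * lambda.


lambda = c / f = 3.0000e+08 / 7.3405e+08 = 0.4086915 m
d = 0.35900 * 0.4086915 = 0.1467 m

0.1467 m


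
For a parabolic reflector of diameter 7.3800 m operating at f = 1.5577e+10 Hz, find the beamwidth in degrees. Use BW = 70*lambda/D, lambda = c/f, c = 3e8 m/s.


lambda = c / f = 3.0000e+08 / 1.5577e+10 = 0.01925916 m
BW = 70 * 0.01925916 / 7.3800 = 0.1827 deg

0.1827 deg


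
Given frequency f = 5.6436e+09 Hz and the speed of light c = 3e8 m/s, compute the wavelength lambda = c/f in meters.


lambda = c / f = 3.0000e+08 / 5.6436e+09 = 0.05316 m

0.05316 m


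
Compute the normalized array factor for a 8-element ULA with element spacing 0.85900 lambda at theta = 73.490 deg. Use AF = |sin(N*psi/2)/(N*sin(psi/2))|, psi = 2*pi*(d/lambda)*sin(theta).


psi = 2*pi*0.85900*sin(73.490 deg) = 5.174728 rad
AF = |sin(8*5.174728/2) / (8*sin(5.174728/2))| = 0.2284

0.2284


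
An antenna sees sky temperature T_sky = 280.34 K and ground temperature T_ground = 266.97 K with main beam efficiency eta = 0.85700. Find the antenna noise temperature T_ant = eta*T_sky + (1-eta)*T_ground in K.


T_ant = 0.85700 * 280.34 + (1 - 0.85700) * 266.97 = 278.4 K

278.4 K


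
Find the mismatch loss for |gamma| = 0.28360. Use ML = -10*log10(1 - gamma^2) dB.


ML = -10 * log10(1 - 0.28360^2) = -10 * log10(0.91957104) = 0.3641 dB

0.3641 dB


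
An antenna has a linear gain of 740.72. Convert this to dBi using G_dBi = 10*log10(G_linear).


G_dBi = 10 * log10(740.72) = 28.70 dBi

28.70 dBi


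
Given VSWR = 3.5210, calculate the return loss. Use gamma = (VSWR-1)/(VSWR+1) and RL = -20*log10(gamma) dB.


gamma = (3.5210 - 1) / (3.5210 + 1) = 0.5576200
RL = -20 * log10(0.5576200) = 5.073 dB

5.073 dB


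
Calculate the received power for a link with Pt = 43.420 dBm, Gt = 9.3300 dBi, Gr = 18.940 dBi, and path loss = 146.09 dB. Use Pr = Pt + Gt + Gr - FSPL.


Pr = 43.420 + 9.3300 + 18.940 - 146.09 = -74.40 dBm

-74.40 dBm


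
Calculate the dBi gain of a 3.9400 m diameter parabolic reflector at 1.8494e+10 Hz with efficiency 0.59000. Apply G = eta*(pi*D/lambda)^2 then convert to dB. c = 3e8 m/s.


lambda = c / f = 3.0000e+08 / 1.8494e+10 = 0.01622148 m
G_linear = 0.59000 * (pi * 3.9400 / 0.01622148)^2 = 343528.9
G_dBi = 10 * log10(343528.9) = 55.36 dBi

55.36 dBi


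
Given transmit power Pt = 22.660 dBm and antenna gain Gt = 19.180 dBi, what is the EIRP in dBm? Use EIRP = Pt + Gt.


EIRP = Pt + Gt = 22.660 + 19.180 = 41.84 dBm

41.84 dBm


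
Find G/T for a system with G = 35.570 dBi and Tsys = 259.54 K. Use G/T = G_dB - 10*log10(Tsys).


G/T = 35.570 - 10*log10(259.54) = 35.570 - 24.14204 = 11.43 dB/K

11.43 dB/K


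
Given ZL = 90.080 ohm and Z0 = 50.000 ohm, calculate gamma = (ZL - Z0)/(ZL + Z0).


gamma = (90.080 - 50.000) / (90.080 + 50.000) = 0.2861

0.2861


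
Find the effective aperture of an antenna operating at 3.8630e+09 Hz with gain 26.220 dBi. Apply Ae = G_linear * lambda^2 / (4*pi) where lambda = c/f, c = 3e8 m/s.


lambda = c / f = 3.0000e+08 / 3.8630e+09 = 0.07765985 m
G_linear = 10^(26.220/10) = 418.7936
Ae = G_linear * lambda^2 / (4*pi) = 418.7936 * 0.07765985^2 / (4*pi) = 0.2010 m^2

0.2010 m^2


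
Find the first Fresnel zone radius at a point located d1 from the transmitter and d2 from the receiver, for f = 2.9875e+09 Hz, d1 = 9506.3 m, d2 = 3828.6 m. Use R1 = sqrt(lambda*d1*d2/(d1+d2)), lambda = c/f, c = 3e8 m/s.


lambda = c / f = 3.0000e+08 / 2.9875e+09 = 0.1004184 m
R1 = sqrt(0.1004184 * 9506.3 * 3828.6 / (9506.3 + 3828.6)) = 16.56 m

16.56 m


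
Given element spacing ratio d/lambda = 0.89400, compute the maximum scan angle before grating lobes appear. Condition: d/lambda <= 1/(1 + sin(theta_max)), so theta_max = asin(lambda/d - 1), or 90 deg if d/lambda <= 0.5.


lambda/d - 1 = 1/0.89400 - 1 = 0.1185682
theta_max = asin(0.1185682) = 6.809 deg

6.809 deg


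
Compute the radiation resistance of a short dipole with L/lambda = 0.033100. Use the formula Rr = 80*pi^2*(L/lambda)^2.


Rr = 80 * pi^2 * (0.033100)^2 = 80 * 9.869604 * 1.095610e-03 = 0.8651 ohm

0.8651 ohm


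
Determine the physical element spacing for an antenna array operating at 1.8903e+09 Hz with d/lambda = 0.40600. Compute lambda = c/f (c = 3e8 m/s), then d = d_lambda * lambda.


lambda = c / f = 3.0000e+08 / 1.8903e+09 = 0.1587050 m
d = 0.40600 * 0.1587050 = 0.06443 m

0.06443 m


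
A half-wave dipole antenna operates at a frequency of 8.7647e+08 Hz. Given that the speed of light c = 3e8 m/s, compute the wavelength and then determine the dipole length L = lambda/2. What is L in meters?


lambda = c / f = 3.0000e+08 / 8.7647e+08 = 0.3422821 m
L = lambda / 2 = 0.3422821 / 2 = 0.1711 m

0.1711 m


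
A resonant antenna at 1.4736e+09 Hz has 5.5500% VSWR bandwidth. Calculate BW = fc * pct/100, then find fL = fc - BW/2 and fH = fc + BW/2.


BW = 1.4736e+09 * 5.5500/100 = 8.178480e+07 Hz
fL = 1.4736e+09 - 8.178480e+07/2 = 1.433e+09 Hz
fH = 1.4736e+09 + 8.178480e+07/2 = 1.514e+09 Hz

BW=8.178e+07 Hz, fL=1.433e+09 Hz, fH=1.514e+09 Hz


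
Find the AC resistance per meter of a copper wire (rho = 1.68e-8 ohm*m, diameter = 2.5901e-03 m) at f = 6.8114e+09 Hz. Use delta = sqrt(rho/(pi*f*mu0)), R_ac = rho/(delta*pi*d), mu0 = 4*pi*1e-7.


delta = sqrt(1.68e-8 / (pi * 6.8114e+09 * 4*pi*1e-7)) = 7.904176e-07 m
R_ac = 1.68e-8 / (7.904176e-07 * pi * 2.5901e-03) = 2.612 ohm/m

2.612 ohm/m


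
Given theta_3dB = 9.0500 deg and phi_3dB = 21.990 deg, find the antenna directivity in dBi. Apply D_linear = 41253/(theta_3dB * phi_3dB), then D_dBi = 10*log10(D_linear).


D_linear = 41253 / (9.0500 * 21.990) = 207.2916
D_dBi = 10 * log10(207.2916) = 23.17 dBi

23.17 dBi


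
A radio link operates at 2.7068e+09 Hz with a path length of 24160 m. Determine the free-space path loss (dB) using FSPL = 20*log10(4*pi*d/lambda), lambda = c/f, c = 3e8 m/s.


lambda = c / f = 3.0000e+08 / 2.7068e+09 = 0.1108320 m
FSPL = 20 * log10(4*pi*24160/0.1108320) = 128.8 dB

128.8 dB


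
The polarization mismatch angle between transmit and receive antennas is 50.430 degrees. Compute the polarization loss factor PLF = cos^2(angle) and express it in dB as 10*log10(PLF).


PLF_linear = cos^2(50.430 deg) = 0.4057951
PLF_dB = 10 * log10(0.4057951) = -3.917 dB

-3.917 dB


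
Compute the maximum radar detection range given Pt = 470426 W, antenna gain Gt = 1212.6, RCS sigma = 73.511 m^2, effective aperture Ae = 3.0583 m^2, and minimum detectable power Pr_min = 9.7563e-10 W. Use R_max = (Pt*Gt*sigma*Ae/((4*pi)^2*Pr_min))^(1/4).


R^4 = 470426*1212.6*73.511*3.0583 / ((4*pi)^2 * 9.7563e-10) = 8.324083e+17
R_max = 8.324083e+17^0.25 = 30205 m

30205 m


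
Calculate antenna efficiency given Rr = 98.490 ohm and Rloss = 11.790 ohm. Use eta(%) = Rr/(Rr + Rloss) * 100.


eta = 98.490 / (98.490 + 11.790) * 100 = 89.31%

89.31%


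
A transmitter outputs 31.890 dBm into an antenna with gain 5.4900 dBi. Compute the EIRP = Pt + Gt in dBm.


EIRP = Pt + Gt = 31.890 + 5.4900 = 37.38 dBm

37.38 dBm


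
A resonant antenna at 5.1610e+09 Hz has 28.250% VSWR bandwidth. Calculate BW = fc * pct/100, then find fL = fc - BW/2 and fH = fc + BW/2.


BW = 5.1610e+09 * 28.250/100 = 1.457982e+09 Hz
fL = 5.1610e+09 - 1.457982e+09/2 = 4.432e+09 Hz
fH = 5.1610e+09 + 1.457982e+09/2 = 5.890e+09 Hz

BW=1.458e+09 Hz, fL=4.432e+09 Hz, fH=5.890e+09 Hz


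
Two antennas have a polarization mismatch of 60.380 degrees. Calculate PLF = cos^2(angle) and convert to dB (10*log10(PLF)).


PLF_linear = cos^2(60.380 deg) = 0.2442785
PLF_dB = 10 * log10(0.2442785) = -6.121 dB

-6.121 dB


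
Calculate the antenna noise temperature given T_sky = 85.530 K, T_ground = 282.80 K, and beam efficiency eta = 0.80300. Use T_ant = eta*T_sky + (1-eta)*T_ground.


T_ant = 0.80300 * 85.530 + (1 - 0.80300) * 282.80 = 124.4 K

124.4 K


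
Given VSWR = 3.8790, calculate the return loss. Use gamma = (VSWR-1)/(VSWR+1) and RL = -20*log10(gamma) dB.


gamma = (3.8790 - 1) / (3.8790 + 1) = 0.5900799
RL = -20 * log10(0.5900799) = 4.582 dB

4.582 dB


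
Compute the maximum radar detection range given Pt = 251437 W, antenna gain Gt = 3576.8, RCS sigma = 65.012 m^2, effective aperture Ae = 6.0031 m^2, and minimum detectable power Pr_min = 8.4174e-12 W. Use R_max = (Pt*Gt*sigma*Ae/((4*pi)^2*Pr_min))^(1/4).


R^4 = 251437*3576.8*65.012*6.0031 / ((4*pi)^2 * 8.4174e-12) = 2.640555e+20
R_max = 2.640555e+20^0.25 = 127475 m

127475 m


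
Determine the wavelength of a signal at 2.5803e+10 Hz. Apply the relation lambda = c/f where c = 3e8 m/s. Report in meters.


lambda = c / f = 3.0000e+08 / 2.5803e+10 = 0.01163 m

0.01163 m


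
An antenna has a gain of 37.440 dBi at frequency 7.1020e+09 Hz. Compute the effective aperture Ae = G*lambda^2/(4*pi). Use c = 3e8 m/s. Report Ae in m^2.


lambda = c / f = 3.0000e+08 / 7.1020e+09 = 0.04224162 m
G_linear = 10^(37.440/10) = 5546.257
Ae = G_linear * lambda^2 / (4*pi) = 5546.257 * 0.04224162^2 / (4*pi) = 0.7875 m^2

0.7875 m^2


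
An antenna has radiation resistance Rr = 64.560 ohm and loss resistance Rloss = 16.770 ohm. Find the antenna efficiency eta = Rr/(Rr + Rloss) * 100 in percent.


eta = 64.560 / (64.560 + 16.770) * 100 = 79.38%

79.38%


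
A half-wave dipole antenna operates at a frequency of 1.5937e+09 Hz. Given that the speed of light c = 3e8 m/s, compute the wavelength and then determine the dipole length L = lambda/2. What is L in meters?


lambda = c / f = 3.0000e+08 / 1.5937e+09 = 0.1882412 m
L = lambda / 2 = 0.1882412 / 2 = 0.09412 m

0.09412 m


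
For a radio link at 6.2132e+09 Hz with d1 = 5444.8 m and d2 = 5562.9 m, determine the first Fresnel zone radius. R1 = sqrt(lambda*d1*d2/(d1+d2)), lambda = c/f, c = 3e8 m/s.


lambda = c / f = 3.0000e+08 / 6.2132e+09 = 0.04828430 m
R1 = sqrt(0.04828430 * 5444.8 * 5562.9 / (5444.8 + 5562.9)) = 11.53 m

11.53 m


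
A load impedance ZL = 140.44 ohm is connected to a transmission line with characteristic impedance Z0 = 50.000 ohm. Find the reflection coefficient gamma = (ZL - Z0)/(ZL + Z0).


gamma = (140.44 - 50.000) / (140.44 + 50.000) = 0.4749

0.4749


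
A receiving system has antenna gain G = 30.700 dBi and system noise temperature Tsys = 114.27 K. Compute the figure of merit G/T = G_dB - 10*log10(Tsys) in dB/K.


G/T = 30.700 - 10*log10(114.27) = 30.700 - 20.57932 = 10.12 dB/K

10.12 dB/K


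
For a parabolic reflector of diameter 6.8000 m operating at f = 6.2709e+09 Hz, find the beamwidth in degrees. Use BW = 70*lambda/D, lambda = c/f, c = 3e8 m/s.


lambda = c / f = 3.0000e+08 / 6.2709e+09 = 0.04784002 m
BW = 70 * 0.04784002 / 6.8000 = 0.4925 deg

0.4925 deg


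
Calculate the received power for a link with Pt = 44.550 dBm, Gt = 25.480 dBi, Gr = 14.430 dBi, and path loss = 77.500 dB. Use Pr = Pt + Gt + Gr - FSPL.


Pr = 44.550 + 25.480 + 14.430 - 77.500 = 6.96 dBm

6.96 dBm


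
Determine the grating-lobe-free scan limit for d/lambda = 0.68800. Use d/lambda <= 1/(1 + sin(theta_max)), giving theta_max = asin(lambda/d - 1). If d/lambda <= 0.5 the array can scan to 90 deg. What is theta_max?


lambda/d - 1 = 1/0.68800 - 1 = 0.4534884
theta_max = asin(0.4534884) = 26.97 deg

26.97 deg


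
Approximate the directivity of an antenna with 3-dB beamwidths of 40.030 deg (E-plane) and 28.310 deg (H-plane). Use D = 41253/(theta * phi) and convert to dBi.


D_linear = 41253 / (40.030 * 28.310) = 36.40241
D_dBi = 10 * log10(36.40241) = 15.61 dBi

15.61 dBi


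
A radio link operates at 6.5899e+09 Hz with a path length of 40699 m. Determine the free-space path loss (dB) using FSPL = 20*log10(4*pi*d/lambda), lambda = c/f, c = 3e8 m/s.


lambda = c / f = 3.0000e+08 / 6.5899e+09 = 0.04552421 m
FSPL = 20 * log10(4*pi*40699/0.04552421) = 141.0 dB

141.0 dB


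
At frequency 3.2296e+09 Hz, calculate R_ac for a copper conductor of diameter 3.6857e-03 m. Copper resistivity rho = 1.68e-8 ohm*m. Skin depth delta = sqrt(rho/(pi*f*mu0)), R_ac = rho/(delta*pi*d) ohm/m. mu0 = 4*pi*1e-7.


delta = sqrt(1.68e-8 / (pi * 3.2296e+09 * 4*pi*1e-7)) = 1.147890e-06 m
R_ac = 1.68e-8 / (1.147890e-06 * pi * 3.6857e-03) = 1.264 ohm/m

1.264 ohm/m


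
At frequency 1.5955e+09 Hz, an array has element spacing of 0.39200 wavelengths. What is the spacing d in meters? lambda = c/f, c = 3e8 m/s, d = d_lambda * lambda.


lambda = c / f = 3.0000e+08 / 1.5955e+09 = 0.1880288 m
d = 0.39200 * 0.1880288 = 0.07371 m

0.07371 m


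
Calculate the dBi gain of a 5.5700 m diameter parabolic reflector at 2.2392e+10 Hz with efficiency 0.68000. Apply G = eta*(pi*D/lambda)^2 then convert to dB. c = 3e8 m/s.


lambda = c / f = 3.0000e+08 / 2.2392e+10 = 0.01339764 m
G_linear = 0.68000 * (pi * 5.5700 / 0.01339764)^2 = 1.160012e+06
G_dBi = 10 * log10(1.160012e+06) = 60.64 dBi

60.64 dBi


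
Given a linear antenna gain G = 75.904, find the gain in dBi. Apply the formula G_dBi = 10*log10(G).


G_dBi = 10 * log10(75.904) = 18.80 dBi

18.80 dBi


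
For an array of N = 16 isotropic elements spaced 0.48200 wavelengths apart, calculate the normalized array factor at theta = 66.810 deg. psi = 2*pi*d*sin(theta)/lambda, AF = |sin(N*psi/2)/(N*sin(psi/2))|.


psi = 2*pi*0.48200*sin(66.810 deg) = 2.783805 rad
AF = |sin(16*2.783805/2) / (16*sin(2.783805/2))| = 0.01751

0.01751


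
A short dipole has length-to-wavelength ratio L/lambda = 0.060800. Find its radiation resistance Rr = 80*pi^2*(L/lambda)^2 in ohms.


Rr = 80 * pi^2 * (0.060800)^2 = 80 * 9.869604 * 3.696640e-03 = 2.919 ohm

2.919 ohm


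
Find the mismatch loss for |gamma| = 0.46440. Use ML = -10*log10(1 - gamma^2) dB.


ML = -10 * log10(1 - 0.46440^2) = -10 * log10(0.78433264) = 1.055 dB

1.055 dB


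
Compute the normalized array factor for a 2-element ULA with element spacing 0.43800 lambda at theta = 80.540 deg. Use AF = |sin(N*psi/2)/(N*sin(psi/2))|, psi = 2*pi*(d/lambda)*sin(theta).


psi = 2*pi*0.43800*sin(80.540 deg) = 2.714609 rad
AF = |sin(2*2.714609/2) / (2*sin(2.714609/2))| = 0.2119

0.2119


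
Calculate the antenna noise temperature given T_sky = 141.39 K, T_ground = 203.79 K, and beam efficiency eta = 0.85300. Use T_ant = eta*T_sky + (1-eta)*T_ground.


T_ant = 0.85300 * 141.39 + (1 - 0.85300) * 203.79 = 150.6 K

150.6 K


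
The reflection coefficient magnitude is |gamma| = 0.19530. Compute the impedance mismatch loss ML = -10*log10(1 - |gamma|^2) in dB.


ML = -10 * log10(1 - 0.19530^2) = -10 * log10(0.96185791) = 0.1689 dB

0.1689 dB


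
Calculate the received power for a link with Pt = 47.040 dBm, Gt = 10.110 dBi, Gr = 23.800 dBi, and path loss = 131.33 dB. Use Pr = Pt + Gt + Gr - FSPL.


Pr = 47.040 + 10.110 + 23.800 - 131.33 = -50.38 dBm

-50.38 dBm


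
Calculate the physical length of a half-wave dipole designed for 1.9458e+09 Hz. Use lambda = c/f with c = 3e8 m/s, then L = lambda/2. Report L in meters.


lambda = c / f = 3.0000e+08 / 1.9458e+09 = 0.1541782 m
L = lambda / 2 = 0.1541782 / 2 = 0.07709 m

0.07709 m


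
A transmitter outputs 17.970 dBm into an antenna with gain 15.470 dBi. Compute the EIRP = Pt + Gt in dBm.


EIRP = Pt + Gt = 17.970 + 15.470 = 33.44 dBm

33.44 dBm


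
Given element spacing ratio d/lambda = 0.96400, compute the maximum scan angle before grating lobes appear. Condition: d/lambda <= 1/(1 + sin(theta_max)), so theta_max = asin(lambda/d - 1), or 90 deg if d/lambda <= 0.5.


lambda/d - 1 = 1/0.96400 - 1 = 0.03734440
theta_max = asin(0.03734440) = 2.140 deg

2.140 deg


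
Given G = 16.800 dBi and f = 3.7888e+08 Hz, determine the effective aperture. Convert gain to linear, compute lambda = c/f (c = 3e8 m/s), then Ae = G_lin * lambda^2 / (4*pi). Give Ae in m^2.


lambda = c / f = 3.0000e+08 / 3.7888e+08 = 0.7918074 m
G_linear = 10^(16.800/10) = 47.86301
Ae = G_linear * lambda^2 / (4*pi) = 47.86301 * 0.7918074^2 / (4*pi) = 2.388 m^2

2.388 m^2


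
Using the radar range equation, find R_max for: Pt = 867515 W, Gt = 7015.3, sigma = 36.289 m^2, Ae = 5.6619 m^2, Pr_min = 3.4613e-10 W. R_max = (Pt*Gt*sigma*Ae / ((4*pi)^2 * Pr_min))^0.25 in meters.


R^4 = 867515*7015.3*36.289*5.6619 / ((4*pi)^2 * 3.4613e-10) = 2.287713e+19
R_max = 2.287713e+19^0.25 = 69159 m

69159 m


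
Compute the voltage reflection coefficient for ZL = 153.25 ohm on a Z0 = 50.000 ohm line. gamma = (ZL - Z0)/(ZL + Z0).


gamma = (153.25 - 50.000) / (153.25 + 50.000) = 0.5080

0.5080


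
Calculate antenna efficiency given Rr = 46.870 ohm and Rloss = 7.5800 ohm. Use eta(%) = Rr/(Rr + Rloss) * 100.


eta = 46.870 / (46.870 + 7.5800) * 100 = 86.08%

86.08%


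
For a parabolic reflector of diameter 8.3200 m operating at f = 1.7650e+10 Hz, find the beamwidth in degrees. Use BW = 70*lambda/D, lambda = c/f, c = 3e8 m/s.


lambda = c / f = 3.0000e+08 / 1.7650e+10 = 0.01699717 m
BW = 70 * 0.01699717 / 8.3200 = 0.1430 deg

0.1430 deg


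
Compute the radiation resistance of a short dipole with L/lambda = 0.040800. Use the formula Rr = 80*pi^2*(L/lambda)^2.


Rr = 80 * pi^2 * (0.040800)^2 = 80 * 9.869604 * 1.664640e-03 = 1.314 ohm

1.314 ohm


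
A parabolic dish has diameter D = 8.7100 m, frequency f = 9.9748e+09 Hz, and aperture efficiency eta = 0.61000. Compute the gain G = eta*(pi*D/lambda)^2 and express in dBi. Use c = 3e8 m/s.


lambda = c / f = 3.0000e+08 / 9.9748e+09 = 0.03007579 m
G_linear = 0.61000 * (pi * 8.7100 / 0.03007579)^2 = 504930.7
G_dBi = 10 * log10(504930.7) = 57.03 dBi

57.03 dBi


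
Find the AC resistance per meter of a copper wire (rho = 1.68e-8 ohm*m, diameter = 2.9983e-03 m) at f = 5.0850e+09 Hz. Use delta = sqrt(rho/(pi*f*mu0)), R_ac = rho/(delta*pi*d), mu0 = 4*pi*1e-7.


delta = sqrt(1.68e-8 / (pi * 5.0850e+09 * 4*pi*1e-7)) = 9.148066e-07 m
R_ac = 1.68e-8 / (9.148066e-07 * pi * 2.9983e-03) = 1.950 ohm/m

1.950 ohm/m


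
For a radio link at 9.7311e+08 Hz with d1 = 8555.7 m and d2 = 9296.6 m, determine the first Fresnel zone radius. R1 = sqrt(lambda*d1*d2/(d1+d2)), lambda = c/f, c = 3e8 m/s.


lambda = c / f = 3.0000e+08 / 9.7311e+08 = 0.3082899 m
R1 = sqrt(0.3082899 * 8555.7 * 9296.6 / (8555.7 + 9296.6)) = 37.06 m

37.06 m


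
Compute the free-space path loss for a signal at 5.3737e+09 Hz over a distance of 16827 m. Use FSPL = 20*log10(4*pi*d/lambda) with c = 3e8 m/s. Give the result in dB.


lambda = c / f = 3.0000e+08 / 5.3737e+09 = 0.05582746 m
FSPL = 20 * log10(4*pi*16827/0.05582746) = 131.6 dB

131.6 dB


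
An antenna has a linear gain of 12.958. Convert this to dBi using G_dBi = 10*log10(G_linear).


G_dBi = 10 * log10(12.958) = 11.13 dBi

11.13 dBi


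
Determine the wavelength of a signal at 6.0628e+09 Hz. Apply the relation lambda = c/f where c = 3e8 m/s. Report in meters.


lambda = c / f = 3.0000e+08 / 6.0628e+09 = 0.04948 m

0.04948 m


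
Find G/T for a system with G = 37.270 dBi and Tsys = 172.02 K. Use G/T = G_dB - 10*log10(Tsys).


G/T = 37.270 - 10*log10(172.02) = 37.270 - 22.35579 = 14.91 dB/K

14.91 dB/K


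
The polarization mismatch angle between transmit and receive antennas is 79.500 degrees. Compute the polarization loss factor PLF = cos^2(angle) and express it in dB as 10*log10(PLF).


PLF_linear = cos^2(79.500 deg) = 0.03320979
PLF_dB = 10 * log10(0.03320979) = -14.79 dB

-14.79 dB


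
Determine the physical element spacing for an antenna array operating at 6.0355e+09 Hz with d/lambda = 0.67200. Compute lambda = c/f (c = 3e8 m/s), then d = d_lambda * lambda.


lambda = c / f = 3.0000e+08 / 6.0355e+09 = 0.04970591 m
d = 0.67200 * 0.04970591 = 0.03340 m

0.03340 m


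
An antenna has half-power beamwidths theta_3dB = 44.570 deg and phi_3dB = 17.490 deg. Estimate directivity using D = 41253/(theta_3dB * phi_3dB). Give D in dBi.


D_linear = 41253 / (44.570 * 17.490) = 52.92040
D_dBi = 10 * log10(52.92040) = 17.24 dBi

17.24 dBi


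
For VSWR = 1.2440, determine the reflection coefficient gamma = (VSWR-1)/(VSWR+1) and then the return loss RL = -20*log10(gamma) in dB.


gamma = (1.2440 - 1) / (1.2440 + 1) = 0.1087344
RL = -20 * log10(0.1087344) = 19.27 dB

19.27 dB


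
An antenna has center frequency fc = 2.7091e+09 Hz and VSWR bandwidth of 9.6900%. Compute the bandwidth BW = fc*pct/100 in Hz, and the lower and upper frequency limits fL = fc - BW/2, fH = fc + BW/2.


BW = 2.7091e+09 * 9.6900/100 = 2.625118e+08 Hz
fL = 2.7091e+09 - 2.625118e+08/2 = 2.578e+09 Hz
fH = 2.7091e+09 + 2.625118e+08/2 = 2.840e+09 Hz

BW=2.625e+08 Hz, fL=2.578e+09 Hz, fH=2.840e+09 Hz


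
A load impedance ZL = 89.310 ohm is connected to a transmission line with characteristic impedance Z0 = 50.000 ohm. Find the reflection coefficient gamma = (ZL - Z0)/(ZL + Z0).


gamma = (89.310 - 50.000) / (89.310 + 50.000) = 0.2822

0.2822


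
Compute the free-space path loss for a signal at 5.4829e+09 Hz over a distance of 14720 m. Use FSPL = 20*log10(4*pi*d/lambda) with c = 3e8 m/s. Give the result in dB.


lambda = c / f = 3.0000e+08 / 5.4829e+09 = 0.05471557 m
FSPL = 20 * log10(4*pi*14720/0.05471557) = 130.6 dB

130.6 dB


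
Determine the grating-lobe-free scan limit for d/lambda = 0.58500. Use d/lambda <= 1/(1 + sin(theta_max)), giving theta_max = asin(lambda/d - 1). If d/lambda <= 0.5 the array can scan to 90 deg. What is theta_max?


lambda/d - 1 = 1/0.58500 - 1 = 0.7094017
theta_max = asin(0.7094017) = 45.19 deg

45.19 deg


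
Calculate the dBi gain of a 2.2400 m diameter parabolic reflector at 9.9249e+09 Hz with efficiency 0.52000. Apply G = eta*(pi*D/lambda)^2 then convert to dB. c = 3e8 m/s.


lambda = c / f = 3.0000e+08 / 9.9249e+09 = 0.03022700 m
G_linear = 0.52000 * (pi * 2.2400 / 0.03022700)^2 = 28184.42
G_dBi = 10 * log10(28184.42) = 44.50 dBi

44.50 dBi


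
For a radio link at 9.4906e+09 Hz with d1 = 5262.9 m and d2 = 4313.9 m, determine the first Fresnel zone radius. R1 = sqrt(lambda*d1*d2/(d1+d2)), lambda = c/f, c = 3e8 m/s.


lambda = c / f = 3.0000e+08 / 9.4906e+09 = 0.03161022 m
R1 = sqrt(0.03161022 * 5262.9 * 4313.9 / (5262.9 + 4313.9)) = 8.657 m

8.657 m


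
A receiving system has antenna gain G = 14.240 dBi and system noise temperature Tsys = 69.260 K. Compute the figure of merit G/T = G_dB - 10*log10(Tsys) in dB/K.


G/T = 14.240 - 10*log10(69.260) = 14.240 - 18.40482 = -4.165 dB/K

-4.165 dB/K


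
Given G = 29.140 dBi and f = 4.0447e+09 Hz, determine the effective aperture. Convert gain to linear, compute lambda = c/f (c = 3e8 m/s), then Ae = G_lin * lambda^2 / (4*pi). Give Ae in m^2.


lambda = c / f = 3.0000e+08 / 4.0447e+09 = 0.07417114 m
G_linear = 10^(29.140/10) = 820.3515
Ae = G_linear * lambda^2 / (4*pi) = 820.3515 * 0.07417114^2 / (4*pi) = 0.3591 m^2

0.3591 m^2


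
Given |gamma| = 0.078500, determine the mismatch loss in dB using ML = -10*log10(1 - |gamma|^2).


ML = -10 * log10(1 - 0.078500^2) = -10 * log10(0.99383775) = 0.02685 dB

0.02685 dB


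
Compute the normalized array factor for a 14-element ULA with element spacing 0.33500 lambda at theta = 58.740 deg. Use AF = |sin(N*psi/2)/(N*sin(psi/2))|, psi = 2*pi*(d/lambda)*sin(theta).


psi = 2*pi*0.33500*sin(58.740 deg) = 1.799285 rad
AF = |sin(14*1.799285/2) / (14*sin(1.799285/2))| = 2.611e-03

2.611e-03


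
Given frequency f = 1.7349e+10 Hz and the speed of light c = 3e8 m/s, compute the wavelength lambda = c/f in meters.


lambda = c / f = 3.0000e+08 / 1.7349e+10 = 0.01729 m

0.01729 m


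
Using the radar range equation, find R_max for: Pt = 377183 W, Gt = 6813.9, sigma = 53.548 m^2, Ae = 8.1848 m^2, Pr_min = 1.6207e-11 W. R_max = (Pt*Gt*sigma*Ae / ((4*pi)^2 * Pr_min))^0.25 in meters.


R^4 = 377183*6813.9*53.548*8.1848 / ((4*pi)^2 * 1.6207e-11) = 4.401258e+20
R_max = 4.401258e+20^0.25 = 144842 m

144842 m


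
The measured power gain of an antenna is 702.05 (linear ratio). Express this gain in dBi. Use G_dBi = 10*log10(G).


G_dBi = 10 * log10(702.05) = 28.46 dBi

28.46 dBi


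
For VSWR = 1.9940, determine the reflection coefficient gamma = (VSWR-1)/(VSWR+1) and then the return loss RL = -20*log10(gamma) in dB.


gamma = (1.9940 - 1) / (1.9940 + 1) = 0.3319973
RL = -20 * log10(0.3319973) = 9.577 dB

9.577 dB


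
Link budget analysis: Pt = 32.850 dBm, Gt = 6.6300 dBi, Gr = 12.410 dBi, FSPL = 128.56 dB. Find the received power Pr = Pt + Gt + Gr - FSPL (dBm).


Pr = 32.850 + 6.6300 + 12.410 - 128.56 = -76.67 dBm

-76.67 dBm


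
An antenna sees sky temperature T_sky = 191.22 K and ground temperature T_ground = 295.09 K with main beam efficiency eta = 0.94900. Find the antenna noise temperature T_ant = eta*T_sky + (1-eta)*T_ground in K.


T_ant = 0.94900 * 191.22 + (1 - 0.94900) * 295.09 = 196.5 K

196.5 K


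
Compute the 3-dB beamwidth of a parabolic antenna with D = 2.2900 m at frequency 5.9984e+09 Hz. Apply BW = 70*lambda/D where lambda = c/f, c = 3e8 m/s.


lambda = c / f = 3.0000e+08 / 5.9984e+09 = 0.05001334 m
BW = 70 * 0.05001334 / 2.2900 = 1.529 deg

1.529 deg


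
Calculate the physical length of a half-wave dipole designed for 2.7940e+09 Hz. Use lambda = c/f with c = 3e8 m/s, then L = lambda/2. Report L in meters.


lambda = c / f = 3.0000e+08 / 2.7940e+09 = 0.1073729 m
L = lambda / 2 = 0.1073729 / 2 = 0.05369 m

0.05369 m


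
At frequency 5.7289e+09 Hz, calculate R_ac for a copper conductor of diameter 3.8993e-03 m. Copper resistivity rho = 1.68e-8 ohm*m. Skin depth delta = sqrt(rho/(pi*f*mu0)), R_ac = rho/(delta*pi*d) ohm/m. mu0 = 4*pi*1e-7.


delta = sqrt(1.68e-8 / (pi * 5.7289e+09 * 4*pi*1e-7)) = 8.618648e-07 m
R_ac = 1.68e-8 / (8.618648e-07 * pi * 3.8993e-03) = 1.591 ohm/m

1.591 ohm/m


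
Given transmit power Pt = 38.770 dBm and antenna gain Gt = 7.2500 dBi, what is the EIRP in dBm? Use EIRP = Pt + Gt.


EIRP = Pt + Gt = 38.770 + 7.2500 = 46.02 dBm

46.02 dBm


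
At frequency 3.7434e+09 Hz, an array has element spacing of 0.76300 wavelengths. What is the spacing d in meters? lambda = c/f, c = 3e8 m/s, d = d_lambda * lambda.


lambda = c / f = 3.0000e+08 / 3.7434e+09 = 0.08014105 m
d = 0.76300 * 0.08014105 = 0.06115 m

0.06115 m


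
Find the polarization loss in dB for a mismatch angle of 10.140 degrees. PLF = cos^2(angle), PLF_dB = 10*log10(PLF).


PLF_linear = cos^2(10.140 deg) = 0.9690050
PLF_dB = 10 * log10(0.9690050) = -0.1367 dB

-0.1367 dB


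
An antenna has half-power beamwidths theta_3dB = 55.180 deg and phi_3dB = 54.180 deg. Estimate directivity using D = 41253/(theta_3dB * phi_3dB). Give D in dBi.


D_linear = 41253 / (55.180 * 54.180) = 13.79859
D_dBi = 10 * log10(13.79859) = 11.40 dBi

11.40 dBi


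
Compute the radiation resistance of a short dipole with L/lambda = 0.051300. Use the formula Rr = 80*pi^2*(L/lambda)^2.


Rr = 80 * pi^2 * (0.051300)^2 = 80 * 9.869604 * 2.631690e-03 = 2.078 ohm

2.078 ohm


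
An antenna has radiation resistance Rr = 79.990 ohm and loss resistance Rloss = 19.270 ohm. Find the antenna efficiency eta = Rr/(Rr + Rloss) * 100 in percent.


eta = 79.990 / (79.990 + 19.270) * 100 = 80.59%

80.59%


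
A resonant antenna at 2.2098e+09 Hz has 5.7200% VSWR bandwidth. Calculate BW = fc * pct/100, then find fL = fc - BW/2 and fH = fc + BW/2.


BW = 2.2098e+09 * 5.7200/100 = 1.264006e+08 Hz
fL = 2.2098e+09 - 1.264006e+08/2 = 2.147e+09 Hz
fH = 2.2098e+09 + 1.264006e+08/2 = 2.273e+09 Hz

BW=1.264e+08 Hz, fL=2.147e+09 Hz, fH=2.273e+09 Hz


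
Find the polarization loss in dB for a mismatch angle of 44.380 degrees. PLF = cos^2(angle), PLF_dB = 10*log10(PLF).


PLF_linear = cos^2(44.380 deg) = 0.5108202
PLF_dB = 10 * log10(0.5108202) = -2.917 dB

-2.917 dB


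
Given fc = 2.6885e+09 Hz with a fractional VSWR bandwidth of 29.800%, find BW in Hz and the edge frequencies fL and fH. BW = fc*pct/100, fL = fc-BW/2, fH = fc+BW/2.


BW = 2.6885e+09 * 29.800/100 = 8.011730e+08 Hz
fL = 2.6885e+09 - 8.011730e+08/2 = 2.288e+09 Hz
fH = 2.6885e+09 + 8.011730e+08/2 = 3.089e+09 Hz

BW=8.012e+08 Hz, fL=2.288e+09 Hz, fH=3.089e+09 Hz


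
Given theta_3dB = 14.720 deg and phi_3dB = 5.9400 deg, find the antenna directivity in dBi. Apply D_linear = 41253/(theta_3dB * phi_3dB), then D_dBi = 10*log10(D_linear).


D_linear = 41253 / (14.720 * 5.9400) = 471.8036
D_dBi = 10 * log10(471.8036) = 26.74 dBi

26.74 dBi


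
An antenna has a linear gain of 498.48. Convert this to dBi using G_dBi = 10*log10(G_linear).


G_dBi = 10 * log10(498.48) = 26.98 dBi

26.98 dBi


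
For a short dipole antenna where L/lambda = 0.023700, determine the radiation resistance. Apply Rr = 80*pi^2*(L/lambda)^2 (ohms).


Rr = 80 * pi^2 * (0.023700)^2 = 80 * 9.869604 * 5.616900e-04 = 0.4435 ohm

0.4435 ohm


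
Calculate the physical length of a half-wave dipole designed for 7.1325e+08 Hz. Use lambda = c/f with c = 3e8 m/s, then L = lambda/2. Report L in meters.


lambda = c / f = 3.0000e+08 / 7.1325e+08 = 0.4206099 m
L = lambda / 2 = 0.4206099 / 2 = 0.2103 m

0.2103 m


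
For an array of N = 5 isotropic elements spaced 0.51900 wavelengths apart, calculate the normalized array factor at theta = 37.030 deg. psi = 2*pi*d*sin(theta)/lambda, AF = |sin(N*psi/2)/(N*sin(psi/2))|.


psi = 2*pi*0.51900*sin(37.030 deg) = 1.963866 rad
AF = |sin(5*1.963866/2) / (5*sin(1.963866/2))| = 0.2358

0.2358


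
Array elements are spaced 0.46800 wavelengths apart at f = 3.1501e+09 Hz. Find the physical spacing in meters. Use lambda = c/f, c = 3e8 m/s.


lambda = c / f = 3.0000e+08 / 3.1501e+09 = 0.09523507 m
d = 0.46800 * 0.09523507 = 0.04457 m

0.04457 m


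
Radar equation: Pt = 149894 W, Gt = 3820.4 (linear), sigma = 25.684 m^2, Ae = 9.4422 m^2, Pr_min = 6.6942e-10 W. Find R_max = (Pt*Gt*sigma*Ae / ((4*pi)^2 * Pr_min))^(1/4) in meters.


R^4 = 149894*3820.4*25.684*9.4422 / ((4*pi)^2 * 6.6942e-10) = 1.313743e+18
R_max = 1.313743e+18^0.25 = 33855 m

33855 m


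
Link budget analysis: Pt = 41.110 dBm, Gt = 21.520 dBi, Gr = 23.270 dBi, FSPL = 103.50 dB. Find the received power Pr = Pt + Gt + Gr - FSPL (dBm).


Pr = 41.110 + 21.520 + 23.270 - 103.50 = -17.60 dBm

-17.60 dBm


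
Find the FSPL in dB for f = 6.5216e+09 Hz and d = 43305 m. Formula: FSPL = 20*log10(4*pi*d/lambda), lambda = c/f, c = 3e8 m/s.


lambda = c / f = 3.0000e+08 / 6.5216e+09 = 0.04600098 m
FSPL = 20 * log10(4*pi*43305/0.04600098) = 141.5 dB

141.5 dB


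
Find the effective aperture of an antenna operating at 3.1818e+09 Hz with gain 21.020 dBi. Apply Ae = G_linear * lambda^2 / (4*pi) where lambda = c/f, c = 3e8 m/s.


lambda = c / f = 3.0000e+08 / 3.1818e+09 = 0.09428625 m
G_linear = 10^(21.020/10) = 126.4736
Ae = G_linear * lambda^2 / (4*pi) = 126.4736 * 0.09428625^2 / (4*pi) = 0.08947 m^2

0.08947 m^2


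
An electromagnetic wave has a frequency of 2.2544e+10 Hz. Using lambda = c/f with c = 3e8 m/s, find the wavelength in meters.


lambda = c / f = 3.0000e+08 / 2.2544e+10 = 0.01331 m

0.01331 m


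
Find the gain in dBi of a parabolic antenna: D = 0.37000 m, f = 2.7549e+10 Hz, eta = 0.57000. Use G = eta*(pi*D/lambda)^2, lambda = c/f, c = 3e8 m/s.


lambda = c / f = 3.0000e+08 / 2.7549e+10 = 0.01088969 m
G_linear = 0.57000 * (pi * 0.37000 / 0.01088969)^2 = 6494.519
G_dBi = 10 * log10(6494.519) = 38.13 dBi

38.13 dBi


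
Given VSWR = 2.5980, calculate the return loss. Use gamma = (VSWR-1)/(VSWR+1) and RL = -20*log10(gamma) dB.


gamma = (2.5980 - 1) / (2.5980 + 1) = 0.4441356
RL = -20 * log10(0.4441356) = 7.050 dB

7.050 dB


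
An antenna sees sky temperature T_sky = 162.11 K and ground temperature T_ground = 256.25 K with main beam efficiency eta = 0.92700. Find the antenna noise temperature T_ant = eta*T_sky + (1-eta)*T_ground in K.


T_ant = 0.92700 * 162.11 + (1 - 0.92700) * 256.25 = 169.0 K

169.0 K


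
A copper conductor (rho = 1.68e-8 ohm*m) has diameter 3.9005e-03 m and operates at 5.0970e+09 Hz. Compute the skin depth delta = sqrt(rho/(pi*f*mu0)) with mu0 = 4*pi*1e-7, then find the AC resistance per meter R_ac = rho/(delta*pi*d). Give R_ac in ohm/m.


delta = sqrt(1.68e-8 / (pi * 5.0970e+09 * 4*pi*1e-7)) = 9.137291e-07 m
R_ac = 1.68e-8 / (9.137291e-07 * pi * 3.9005e-03) = 1.500 ohm/m

1.500 ohm/m


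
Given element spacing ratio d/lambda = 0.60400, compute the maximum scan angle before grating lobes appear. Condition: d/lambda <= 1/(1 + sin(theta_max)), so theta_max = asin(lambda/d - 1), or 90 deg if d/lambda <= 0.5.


lambda/d - 1 = 1/0.60400 - 1 = 0.6556291
theta_max = asin(0.6556291) = 40.97 deg

40.97 deg


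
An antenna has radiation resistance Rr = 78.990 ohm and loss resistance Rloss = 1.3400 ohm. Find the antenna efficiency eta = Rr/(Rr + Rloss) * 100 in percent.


eta = 78.990 / (78.990 + 1.3400) * 100 = 98.33%

98.33%


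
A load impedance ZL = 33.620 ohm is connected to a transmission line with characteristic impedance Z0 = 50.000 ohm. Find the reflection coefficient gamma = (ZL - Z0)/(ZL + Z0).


gamma = (33.620 - 50.000) / (33.620 + 50.000) = -0.1959

-0.1959


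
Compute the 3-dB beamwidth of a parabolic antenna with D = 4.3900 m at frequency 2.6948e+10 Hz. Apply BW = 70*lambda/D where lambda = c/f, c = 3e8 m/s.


lambda = c / f = 3.0000e+08 / 2.6948e+10 = 0.01113255 m
BW = 70 * 0.01113255 / 4.3900 = 0.1775 deg

0.1775 deg


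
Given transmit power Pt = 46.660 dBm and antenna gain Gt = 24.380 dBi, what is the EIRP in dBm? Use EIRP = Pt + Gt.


EIRP = Pt + Gt = 46.660 + 24.380 = 71.04 dBm

71.04 dBm


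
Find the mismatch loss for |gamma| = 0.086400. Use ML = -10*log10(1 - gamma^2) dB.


ML = -10 * log10(1 - 0.086400^2) = -10 * log10(0.99253504) = 0.03254 dB

0.03254 dB


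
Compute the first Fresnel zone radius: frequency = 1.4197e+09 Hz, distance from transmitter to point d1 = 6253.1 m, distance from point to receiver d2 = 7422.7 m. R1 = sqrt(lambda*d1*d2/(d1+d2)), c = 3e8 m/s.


lambda = c / f = 3.0000e+08 / 1.4197e+09 = 0.2113122 m
R1 = sqrt(0.2113122 * 6253.1 * 7422.7 / (6253.1 + 7422.7)) = 26.78 m

26.78 m


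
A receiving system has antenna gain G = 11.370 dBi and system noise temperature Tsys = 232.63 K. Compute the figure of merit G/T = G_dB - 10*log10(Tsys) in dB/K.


G/T = 11.370 - 10*log10(232.63) = 11.370 - 23.66666 = -12.30 dB/K

-12.30 dB/K


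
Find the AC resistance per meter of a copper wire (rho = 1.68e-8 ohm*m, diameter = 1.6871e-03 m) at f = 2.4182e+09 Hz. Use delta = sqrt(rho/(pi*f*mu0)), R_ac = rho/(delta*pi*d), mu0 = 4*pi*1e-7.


delta = sqrt(1.68e-8 / (pi * 2.4182e+09 * 4*pi*1e-7)) = 1.326565e-06 m
R_ac = 1.68e-8 / (1.326565e-06 * pi * 1.6871e-03) = 2.389 ohm/m

2.389 ohm/m


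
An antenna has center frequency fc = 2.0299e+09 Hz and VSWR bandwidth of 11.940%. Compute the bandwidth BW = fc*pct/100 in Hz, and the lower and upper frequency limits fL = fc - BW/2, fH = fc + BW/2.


BW = 2.0299e+09 * 11.940/100 = 2.423701e+08 Hz
fL = 2.0299e+09 - 2.423701e+08/2 = 1.909e+09 Hz
fH = 2.0299e+09 + 2.423701e+08/2 = 2.151e+09 Hz

BW=2.424e+08 Hz, fL=1.909e+09 Hz, fH=2.151e+09 Hz


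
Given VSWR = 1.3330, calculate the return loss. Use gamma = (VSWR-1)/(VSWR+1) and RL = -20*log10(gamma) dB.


gamma = (1.3330 - 1) / (1.3330 + 1) = 0.1427347
RL = -20 * log10(0.1427347) = 16.91 dB

16.91 dB


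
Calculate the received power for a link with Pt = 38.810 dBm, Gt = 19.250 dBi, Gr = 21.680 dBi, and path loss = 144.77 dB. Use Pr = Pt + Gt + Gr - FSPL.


Pr = 38.810 + 19.250 + 21.680 - 144.77 = -65.03 dBm

-65.03 dBm


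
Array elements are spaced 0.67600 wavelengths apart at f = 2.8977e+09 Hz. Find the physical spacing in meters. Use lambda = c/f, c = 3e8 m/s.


lambda = c / f = 3.0000e+08 / 2.8977e+09 = 0.1035304 m
d = 0.67600 * 0.1035304 = 0.06999 m

0.06999 m


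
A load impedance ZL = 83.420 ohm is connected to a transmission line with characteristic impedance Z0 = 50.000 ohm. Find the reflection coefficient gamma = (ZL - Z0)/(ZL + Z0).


gamma = (83.420 - 50.000) / (83.420 + 50.000) = 0.2505

0.2505


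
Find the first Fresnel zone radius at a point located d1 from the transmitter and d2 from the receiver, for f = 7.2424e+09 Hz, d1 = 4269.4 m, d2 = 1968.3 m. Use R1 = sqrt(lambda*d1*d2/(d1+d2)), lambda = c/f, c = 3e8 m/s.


lambda = c / f = 3.0000e+08 / 7.2424e+09 = 0.04142273 m
R1 = sqrt(0.04142273 * 4269.4 * 1968.3 / (4269.4 + 1968.3)) = 7.470 m

7.470 m


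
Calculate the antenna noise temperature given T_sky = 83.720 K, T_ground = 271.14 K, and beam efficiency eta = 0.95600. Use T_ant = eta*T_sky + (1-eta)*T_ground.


T_ant = 0.95600 * 83.720 + (1 - 0.95600) * 271.14 = 91.97 K

91.97 K


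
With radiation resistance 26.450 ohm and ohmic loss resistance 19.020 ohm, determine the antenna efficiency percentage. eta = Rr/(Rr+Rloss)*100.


eta = 26.450 / (26.450 + 19.020) * 100 = 58.17%

58.17%


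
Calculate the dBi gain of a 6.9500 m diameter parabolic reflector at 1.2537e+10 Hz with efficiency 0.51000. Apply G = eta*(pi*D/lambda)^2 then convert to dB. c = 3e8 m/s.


lambda = c / f = 3.0000e+08 / 1.2537e+10 = 0.02392917 m
G_linear = 0.51000 * (pi * 6.9500 / 0.02392917)^2 = 424604.2
G_dBi = 10 * log10(424604.2) = 56.28 dBi

56.28 dBi


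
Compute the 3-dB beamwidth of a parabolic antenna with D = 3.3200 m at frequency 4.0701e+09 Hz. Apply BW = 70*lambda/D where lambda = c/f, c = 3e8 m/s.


lambda = c / f = 3.0000e+08 / 4.0701e+09 = 0.07370826 m
BW = 70 * 0.07370826 / 3.3200 = 1.554 deg

1.554 deg


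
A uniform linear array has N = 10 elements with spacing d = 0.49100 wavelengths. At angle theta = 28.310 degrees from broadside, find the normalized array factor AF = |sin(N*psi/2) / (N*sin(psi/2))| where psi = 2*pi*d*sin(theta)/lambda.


psi = 2*pi*0.49100*sin(28.310 deg) = 1.463057 rad
AF = |sin(10*1.463057/2) / (10*sin(1.463057/2))| = 0.1285

0.1285


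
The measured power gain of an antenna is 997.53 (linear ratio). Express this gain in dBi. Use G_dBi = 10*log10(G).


G_dBi = 10 * log10(997.53) = 29.99 dBi

29.99 dBi


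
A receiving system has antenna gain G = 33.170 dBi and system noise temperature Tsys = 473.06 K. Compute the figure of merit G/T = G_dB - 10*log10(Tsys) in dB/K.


G/T = 33.170 - 10*log10(473.06) = 33.170 - 26.74916 = 6.421 dB/K

6.421 dB/K


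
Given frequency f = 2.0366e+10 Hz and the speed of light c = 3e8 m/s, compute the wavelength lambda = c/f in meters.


lambda = c / f = 3.0000e+08 / 2.0366e+10 = 0.01473 m

0.01473 m
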